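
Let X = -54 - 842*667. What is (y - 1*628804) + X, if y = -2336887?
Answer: -3527359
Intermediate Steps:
X = -561668 (X = -54 - 561614 = -561668)
(y - 1*628804) + X = (-2336887 - 1*628804) - 561668 = (-2336887 - 628804) - 561668 = -2965691 - 561668 = -3527359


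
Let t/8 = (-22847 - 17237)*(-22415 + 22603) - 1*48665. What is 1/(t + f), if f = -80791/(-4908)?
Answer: -4908/297796038857 ≈ -1.6481e-8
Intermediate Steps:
f = 80791/4908 (f = -80791*(-1/4908) = 80791/4908 ≈ 16.461)
t = -60675656 (t = 8*((-22847 - 17237)*(-22415 + 22603) - 1*48665) = 8*(-40084*188 - 48665) = 8*(-7535792 - 48665) = 8*(-7584457) = -60675656)
1/(t + f) = 1/(-60675656 + 80791/4908) = 1/(-297796038857/4908) = -4908/297796038857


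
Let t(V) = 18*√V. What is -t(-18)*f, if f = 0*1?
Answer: 0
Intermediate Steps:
f = 0
-t(-18)*f = -18*√(-18)*0 = -18*(3*I*√2)*0 = -54*I*√2*0 = -1*0 = 0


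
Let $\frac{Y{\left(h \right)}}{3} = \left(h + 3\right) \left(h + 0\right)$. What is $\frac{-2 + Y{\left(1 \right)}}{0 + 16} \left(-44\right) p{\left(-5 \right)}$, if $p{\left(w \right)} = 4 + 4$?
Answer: $-220$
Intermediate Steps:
$Y{\left(h \right)} = 3 h \left(3 + h\right)$ ($Y{\left(h \right)} = 3 \left(h + 3\right) \left(h + 0\right) = 3 \left(3 + h\right) h = 3 h \left(3 + h\right)$)
$p{\left(w \right)} = 8$
$\frac{-2 + Y{\left(1 \right)}}{0 + 16} \left(-44\right) p{\left(-5 \right)} = \frac{-2 + 3 \cdot 1 \left(3 + 1\right)}{0 + 16} \left(-44\right) 8 = \frac{-2 + 3 \cdot 1 \cdot 4}{16} \left(-44\right) 8 = \left(-2 + 12\right) \frac{1}{16} \left(-44\right) 8 = 10 \cdot \frac{1}{16} \left(-44\right) 8 = \frac{5}{8} \left(-44\right) 8 = \left(- \frac{55}{2}\right) 8 = -220$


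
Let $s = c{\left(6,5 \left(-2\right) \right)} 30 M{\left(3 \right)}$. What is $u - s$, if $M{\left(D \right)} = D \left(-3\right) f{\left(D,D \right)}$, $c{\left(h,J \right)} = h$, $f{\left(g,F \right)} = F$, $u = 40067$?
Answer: $44927$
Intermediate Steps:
$M{\left(D \right)} = - 3 D^{2}$ ($M{\left(D \right)} = D \left(-3\right) D = - 3 D D = - 3 D^{2}$)
$s = -4860$ ($s = 6 \cdot 30 \left(- 3 \cdot 3^{2}\right) = 180 \left(\left(-3\right) 9\right) = 180 \left(-27\right) = -4860$)
$u - s = 40067 - -4860 = 40067 + 4860 = 44927$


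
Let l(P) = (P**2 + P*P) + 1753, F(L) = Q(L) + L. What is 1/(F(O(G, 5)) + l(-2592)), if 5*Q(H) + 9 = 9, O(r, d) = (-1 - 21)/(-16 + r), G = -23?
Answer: 39/524108581 ≈ 7.4412e-8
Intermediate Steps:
O(r, d) = -22/(-16 + r)
Q(H) = 0 (Q(H) = -9/5 + (1/5)*9 = -9/5 + 9/5 = 0)
F(L) = L (F(L) = 0 + L = L)
l(P) = 1753 + 2*P**2 (l(P) = (P**2 + P**2) + 1753 = 2*P**2 + 1753 = 1753 + 2*P**2)
1/(F(O(G, 5)) + l(-2592)) = 1/(-22/(-16 - 23) + (1753 + 2*(-2592)**2)) = 1/(-22/(-39) + (1753 + 2*6718464)) = 1/(-22*(-1/39) + (1753 + 13436928)) = 1/(22/39 + 13438681) = 1/(524108581/39) = 39/524108581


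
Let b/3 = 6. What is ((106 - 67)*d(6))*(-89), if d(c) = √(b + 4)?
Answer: -3471*√22 ≈ -16280.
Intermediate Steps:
b = 18 (b = 3*6 = 18)
d(c) = √22 (d(c) = √(18 + 4) = √22)
((106 - 67)*d(6))*(-89) = ((106 - 67)*√22)*(-89) = (39*√22)*(-89) = -3471*√22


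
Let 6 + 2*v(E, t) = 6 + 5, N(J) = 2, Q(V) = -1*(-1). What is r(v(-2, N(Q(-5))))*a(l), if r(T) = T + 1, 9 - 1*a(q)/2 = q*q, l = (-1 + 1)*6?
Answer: 63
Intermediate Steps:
l = 0 (l = 0*6 = 0)
Q(V) = 1
a(q) = 18 - 2*q² (a(q) = 18 - 2*q*q = 18 - 2*q²)
v(E, t) = 5/2 (v(E, t) = -3 + (6 + 5)/2 = -3 + (½)*11 = -3 + 11/2 = 5/2)
r(T) = 1 + T
r(v(-2, N(Q(-5))))*a(l) = (1 + 5/2)*(18 - 2*0²) = 7*(18 - 2*0)/2 = 7*(18 + 0)/2 = (7/2)*18 = 63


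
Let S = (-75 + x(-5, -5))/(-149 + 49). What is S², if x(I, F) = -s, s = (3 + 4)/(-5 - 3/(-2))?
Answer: 5329/10000 ≈ 0.53290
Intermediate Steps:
s = -2 (s = 7/(-5 - 3*(-½)) = 7/(-5 + 3/2) = 7/(-7/2) = 7*(-2/7) = -2)
x(I, F) = 2 (x(I, F) = -1*(-2) = 2)
S = 73/100 (S = (-75 + 2)/(-149 + 49) = -73/(-100) = -73*(-1/100) = 73/100 ≈ 0.73000)
S² = (73/100)² = 5329/10000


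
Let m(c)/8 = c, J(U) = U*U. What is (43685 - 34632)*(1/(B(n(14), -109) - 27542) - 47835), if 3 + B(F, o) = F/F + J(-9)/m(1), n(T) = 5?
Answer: -95388412791529/220271 ≈ -4.3305e+8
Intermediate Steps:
J(U) = U²
m(c) = 8*c
B(F, o) = 65/8 (B(F, o) = -3 + (F/F + (-9)²/((8*1))) = -3 + (1 + 81/8) = -3 + 89/8 = 65/8)
(43685 - 34632)*(1/(B(n(14), -109) - 27542) - 47835) = (43685 - 34632)*(1/(65/8 - 27542) - 47835) = 9053*(1/(-220271/8) - 47835) = 9053*(-8/220271 - 47835) = 9053*(-10536663293/220271) = -95388412791529/220271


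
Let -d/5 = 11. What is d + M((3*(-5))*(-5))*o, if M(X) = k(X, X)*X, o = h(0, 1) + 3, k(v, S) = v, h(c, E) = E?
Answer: 22445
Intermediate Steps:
o = 4 (o = 1 + 3 = 4)
d = -55 (d = -5*11 = -55)
M(X) = X² (M(X) = X*X = X²)
d + M((3*(-5))*(-5))*o = -55 + ((3*(-5))*(-5))²*4 = -55 + (-15*(-5))²*4 = -55 + 75²*4 = -55 + 5625*4 = -55 + 22500 = 22445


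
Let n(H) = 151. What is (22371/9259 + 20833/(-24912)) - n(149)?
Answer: -34465277803/230660208 ≈ -149.42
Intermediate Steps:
(22371/9259 + 20833/(-24912)) - n(149) = (22371/9259 + 20833/(-24912)) - 1*151 = (22371*(1/9259) + 20833*(-1/24912)) - 151 = (22371/9259 - 20833/24912) - 151 = 364413605/230660208 - 151 = -34465277803/230660208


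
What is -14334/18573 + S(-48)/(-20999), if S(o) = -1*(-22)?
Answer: -9133584/11818619 ≈ -0.77281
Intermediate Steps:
S(o) = 22
-14334/18573 + S(-48)/(-20999) = -14334/18573 + 22/(-20999) = -14334*1/18573 + 22*(-1/20999) = -4778/6191 - 2/1909 = -9133584/11818619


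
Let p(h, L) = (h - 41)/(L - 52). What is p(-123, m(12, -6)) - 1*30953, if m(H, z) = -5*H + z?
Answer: -1826145/59 ≈ -30952.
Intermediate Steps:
m(H, z) = z - 5*H
p(h, L) = (-41 + h)/(-52 + L)
p(-123, m(12, -6)) - 1*30953 = (-41 - 123)/(-52 + (-6 - 5*12)) - 1*30953 = -164/(-52 + (-6 - 60)) - 30953 = -164/(-52 - 66) - 30953 = -164/(-118) - 30953 = -1/118*(-164) - 30953 = 82/59 - 30953 = -1826145/59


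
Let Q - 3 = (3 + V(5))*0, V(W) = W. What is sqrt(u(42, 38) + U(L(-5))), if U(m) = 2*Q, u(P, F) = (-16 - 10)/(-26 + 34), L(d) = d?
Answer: sqrt(11)/2 ≈ 1.6583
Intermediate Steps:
Q = 3 (Q = 3 + (3 + 5)*0 = 3 + 8*0 = 3 + 0 = 3)
u(P, F) = -13/4 (u(P, F) = -26/8 = -26*1/8 = -13/4)
U(m) = 6 (U(m) = 2*3 = 6)
sqrt(u(42, 38) + U(L(-5))) = sqrt(-13/4 + 6) = sqrt(11/4) = sqrt(11)/2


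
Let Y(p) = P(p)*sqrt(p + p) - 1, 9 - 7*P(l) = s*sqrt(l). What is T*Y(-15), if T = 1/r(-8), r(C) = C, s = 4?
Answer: 1/8 - 15*sqrt(2)/14 - 9*I*sqrt(30)/56 ≈ -1.3902 - 0.88027*I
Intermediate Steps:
P(l) = 9/7 - 4*sqrt(l)/7
T = -1/8 (T = 1/(-8) = -1/8 ≈ -0.12500)
Y(p) = -1 + sqrt(2)*sqrt(p)*(9/7 - 4*sqrt(p)/7) (Y(p) = (9/7 - 4*sqrt(p)/7)*sqrt(p + p) - 1 = (9/7 - 4*sqrt(p)/7)*sqrt(2*p) - 1 = (9/7 - 4*sqrt(p)/7)*(sqrt(2)*sqrt(p)) - 1 = sqrt(2)*sqrt(p)*(9/7 - 4*sqrt(p)/7) - 1 = -1 + sqrt(2)*sqrt(p)*(9/7 - 4*sqrt(p)/7))
T*Y(-15) = -(-1 + sqrt(2)*sqrt(-15)*(9 - 4*I*sqrt(15))/7)/8 = -(-1 + sqrt(2)*(I*sqrt(15))*(9 - 4*I*sqrt(15))/7)/8 = -(-1 + I*sqrt(30)*(9 - 4*I*sqrt(15))/7)/8 = 1/8 - I*sqrt(30)*(9 - 4*I*sqrt(15))/56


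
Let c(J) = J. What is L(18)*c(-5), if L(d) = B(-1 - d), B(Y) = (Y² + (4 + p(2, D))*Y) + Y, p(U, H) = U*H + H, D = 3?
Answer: -475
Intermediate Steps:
p(U, H) = H + H*U (p(U, H) = H*U + H = H + H*U)
B(Y) = Y² + 14*Y (B(Y) = (Y² + (4 + 3*(1 + 2))*Y) + Y = (Y² + (4 + 3*3)*Y) + Y = (Y² + (4 + 9)*Y) + Y = (Y² + 13*Y) + Y = Y² + 14*Y)
L(d) = (-1 - d)*(13 - d) (L(d) = (-1 - d)*(14 + (-1 - d)) = (-1 - d)*(13 - d))
L(18)*c(-5) = ((1 + 18)*(-13 + 18))*(-5) = (19*5)*(-5) = 95*(-5) = -475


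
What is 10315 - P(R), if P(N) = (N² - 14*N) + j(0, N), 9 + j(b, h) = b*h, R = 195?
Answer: -24971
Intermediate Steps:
j(b, h) = -9 + b*h
P(N) = -9 + N² - 14*N (P(N) = (N² - 14*N) + (-9 + 0*N) = (N² - 14*N) + (-9 + 0) = (N² - 14*N) - 9 = -9 + N² - 14*N)
10315 - P(R) = 10315 - (-9 + 195² - 14*195) = 10315 - (-9 + 38025 - 2730) = 10315 - 1*35286 = 10315 - 35286 = -24971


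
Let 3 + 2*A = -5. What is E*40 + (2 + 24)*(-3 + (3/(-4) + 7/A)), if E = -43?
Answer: -1863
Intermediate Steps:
A = -4 (A = -3/2 + (½)*(-5) = -3/2 - 5/2 = -4)
E*40 + (2 + 24)*(-3 + (3/(-4) + 7/A)) = -43*40 + (2 + 24)*(-3 + (3/(-4) + 7/(-4))) = -1720 + 26*(-3 + (3*(-¼) + 7*(-¼))) = -1720 + 26*(-3 + (-¾ - 7/4)) = -1720 + 26*(-3 - 5/2) = -1720 + 26*(-11/2) = -1720 - 143 = -1863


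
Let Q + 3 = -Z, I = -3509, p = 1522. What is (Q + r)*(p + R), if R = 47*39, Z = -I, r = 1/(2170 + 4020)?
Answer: -14587056209/1238 ≈ -1.1783e+7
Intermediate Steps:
r = 1/6190 ≈ 0.00016155
Z = 3509 (Z = -1*(-3509) = 3509)
Q = -3512 (Q = -3 - 1*3509 = -3 - 3509 = -3512)
R = 1833
(Q + r)*(p + R) = (-3512 + 1/6190)*(1522 + 1833) = -21739279/6190*3355 = -14587056209/1238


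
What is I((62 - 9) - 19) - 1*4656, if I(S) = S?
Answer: -4622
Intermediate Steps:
I((62 - 9) - 19) - 1*4656 = ((62 - 9) - 19) - 1*4656 = (53 - 19) - 4656 = 34 - 4656 = -4622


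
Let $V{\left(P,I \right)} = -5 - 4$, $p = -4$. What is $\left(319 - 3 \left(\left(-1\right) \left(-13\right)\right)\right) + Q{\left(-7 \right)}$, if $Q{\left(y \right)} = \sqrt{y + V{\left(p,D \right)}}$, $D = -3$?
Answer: $280 + 4 i \approx 280.0 + 4.0 i$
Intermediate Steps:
$V{\left(P,I \right)} = -9$
$Q{\left(y \right)} = \sqrt{-9 + y}$ ($Q{\left(y \right)} = \sqrt{y - 9} = \sqrt{-9 + y}$)
$\left(319 - 3 \left(\left(-1\right) \left(-13\right)\right)\right) + Q{\left(-7 \right)} = \left(319 - 3 \left(\left(-1\right) \left(-13\right)\right)\right) + \sqrt{-9 - 7} = \left(319 - 39\right) + \sqrt{-16} = \left(319 - 39\right) + 4 i = 280 + 4 i$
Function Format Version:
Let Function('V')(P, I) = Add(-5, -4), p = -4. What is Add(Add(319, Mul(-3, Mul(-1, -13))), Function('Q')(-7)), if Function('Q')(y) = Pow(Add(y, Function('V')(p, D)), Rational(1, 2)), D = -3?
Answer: Add(280, Mul(4, I)) ≈ Add(280.00, Mul(4.0000, I))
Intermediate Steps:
Function('V')(P, I) = -9
Function('Q')(y) = Pow(Add(-9, y), Rational(1, 2)) (Function('Q')(y) = Pow(Add(y, -9), Rational(1, 2)) = Pow(Add(-9, y), Rational(1, 2)))
Add(Add(319, Mul(-3, Mul(-1, -13))), Function('Q')(-7)) = Add(Add(319, Mul(-3, Mul(-1, -13))), Pow(Add(-9, -7), Rational(1, 2))) = Add(Add(319, Mul(-3, 13)), Pow(-16, Rational(1, 2))) = Add(Add(319, -39), Mul(4, I)) = Add(280, Mul(4, I))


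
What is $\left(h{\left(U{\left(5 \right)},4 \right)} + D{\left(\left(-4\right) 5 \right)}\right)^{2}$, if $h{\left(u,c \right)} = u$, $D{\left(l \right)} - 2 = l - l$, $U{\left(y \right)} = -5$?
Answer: $9$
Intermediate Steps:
$D{\left(l \right)} = 2$ ($D{\left(l \right)} = 2 + \left(l - l\right) = 2 + 0 = 2$)
$\left(h{\left(U{\left(5 \right)},4 \right)} + D{\left(\left(-4\right) 5 \right)}\right)^{2} = \left(-5 + 2\right)^{2} = \left(-3\right)^{2} = 9$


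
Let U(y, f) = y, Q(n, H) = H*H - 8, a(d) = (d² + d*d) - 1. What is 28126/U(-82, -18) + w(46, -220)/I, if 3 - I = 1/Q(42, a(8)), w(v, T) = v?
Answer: -7923300/24181 ≈ -327.67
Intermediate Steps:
a(d) = -1 + 2*d² (a(d) = (d² + d²) - 1 = 2*d² - 1 = -1 + 2*d²)
Q(n, H) = -8 + H² (Q(n, H) = H² - 8 = -8 + H²)
I = 48362/16121 (I = 3 - 1/(-8 + (-1 + 2*8²)²) = 3 - 1/(-8 + (-1 + 2*64)²) = 3 - 1/(-8 + (-1 + 128)²) = 3 - 1/(-8 + 127²) = 3 - 1/(-8 + 16129) = 3 - 1/16121 = 48362/16121 ≈ 2.9999)
28126/U(-82, -18) + w(46, -220)/I = 28126/(-82) + 46/(48362/16121) = 28126*(-1/82) + 46*(16121/48362) = -343 + 370783/24181 = -7923300/24181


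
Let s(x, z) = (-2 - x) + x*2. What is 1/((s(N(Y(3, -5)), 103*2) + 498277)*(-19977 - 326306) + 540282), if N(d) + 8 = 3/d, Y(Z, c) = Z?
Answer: -1/172541197562 ≈ -5.7957e-12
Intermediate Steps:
N(d) = -8 + 3/d
s(x, z) = -2 + x (s(x, z) = (-2 - x) + 2*x = -2 + x)
1/((s(N(Y(3, -5)), 103*2) + 498277)*(-19977 - 326306) + 540282) = 1/(((-2 + (-8 + 3/3)) + 498277)*(-19977 - 326306) + 540282) = 1/(((-2 + (-8 + 3*(⅓))) + 498277)*(-346283) + 540282) = 1/(((-2 + (-8 + 1)) + 498277)*(-346283) + 540282) = 1/(((-2 - 7) + 498277)*(-346283) + 540282) = 1/((-9 + 498277)*(-346283) + 540282) = 1/(498268*(-346283) + 540282) = 1/(-172541737844 + 540282) = 1/(-172541197562) = -1/172541197562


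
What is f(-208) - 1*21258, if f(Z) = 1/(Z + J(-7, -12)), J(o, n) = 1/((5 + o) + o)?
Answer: -39816243/1873 ≈ -21258.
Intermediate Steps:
J(o, n) = 1/(5 + 2*o)
f(Z) = 1/(-⅑ + Z) (f(Z) = 1/(Z + 1/(5 + 2*(-7))) = 1/(Z + 1/(5 - 14)) = 1/(Z + 1/(-9)) = 1/(Z - ⅑) = 1/(-⅑ + Z))
f(-208) - 1*21258 = 9/(-1 + 9*(-208)) - 1*21258 = 9/(-1 - 1872) - 21258 = 9/(-1873) - 21258 = 9*(-1/1873) - 21258 = -9/1873 - 21258 = -39816243/1873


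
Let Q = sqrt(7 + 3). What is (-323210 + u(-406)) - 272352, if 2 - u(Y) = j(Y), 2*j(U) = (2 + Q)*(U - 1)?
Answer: -595153 + 407*sqrt(10)/2 ≈ -5.9451e+5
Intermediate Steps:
Q = sqrt(10) ≈ 3.1623
j(U) = (-1 + U)*(2 + sqrt(10))/2 (j(U) = ((2 + sqrt(10))*(U - 1))/2 = ((2 + sqrt(10))*(-1 + U))/2 = ((-1 + U)*(2 + sqrt(10)))/2 = (-1 + U)*(2 + sqrt(10))/2)
u(Y) = 3 + sqrt(10)/2 - Y - Y*sqrt(10)/2 (u(Y) = 2 - (-1 + Y - sqrt(10)/2 + Y*sqrt(10)/2) = 2 + (1 + sqrt(10)/2 - Y - Y*sqrt(10)/2) = 3 + sqrt(10)/2 - Y - Y*sqrt(10)/2)
(-323210 + u(-406)) - 272352 = (-323210 + (3 + sqrt(10)/2 - 1*(-406) - 1/2*(-406)*sqrt(10))) - 272352 = (-323210 + (3 + sqrt(10)/2 + 406 + 203*sqrt(10))) - 272352 = (-323210 + (409 + 407*sqrt(10)/2)) - 272352 = (-322801 + 407*sqrt(10)/2) - 272352 = -595153 + 407*sqrt(10)/2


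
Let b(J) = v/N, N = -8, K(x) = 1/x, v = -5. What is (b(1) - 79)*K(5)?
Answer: -627/40 ≈ -15.675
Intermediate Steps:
b(J) = 5/8 (b(J) = -5/(-8) = -5*(-1/8) = 5/8)
(b(1) - 79)*K(5) = (5/8 - 79)/5 = -627/8*1/5 = -627/40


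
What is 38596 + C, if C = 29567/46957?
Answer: 1812381939/46957 ≈ 38597.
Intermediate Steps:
C = 29567/46957 (C = 29567*(1/46957) = 29567/46957 ≈ 0.62966)
38596 + C = 38596 + 29567/46957 = 1812381939/46957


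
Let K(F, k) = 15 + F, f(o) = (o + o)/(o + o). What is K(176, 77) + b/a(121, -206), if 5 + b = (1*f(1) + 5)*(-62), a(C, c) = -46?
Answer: 9163/46 ≈ 199.20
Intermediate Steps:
f(o) = 1 (f(o) = (2*o)/((2*o)) = (2*o)*(1/(2*o)) = 1)
b = -377 (b = -5 + (1*1 + 5)*(-62) = -5 + (1 + 5)*(-62) = -5 + 6*(-62) = -5 - 372 = -377)
K(176, 77) + b/a(121, -206) = (15 + 176) - 377/(-46) = 191 - 377*(-1/46) = 191 + 377/46 = 9163/46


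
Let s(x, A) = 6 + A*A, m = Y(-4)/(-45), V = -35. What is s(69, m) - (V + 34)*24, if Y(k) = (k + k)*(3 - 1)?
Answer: 61006/2025 ≈ 30.126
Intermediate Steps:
Y(k) = 4*k (Y(k) = (2*k)*2 = 4*k)
m = 16/45 (m = (4*(-4))/(-45) = -16*(-1/45) = 16/45 ≈ 0.35556)
s(x, A) = 6 + A**2
s(69, m) - (V + 34)*24 = (6 + (16/45)**2) - (-35 + 34)*24 = (6 + 256/2025) - (-1)*24 = 12406/2025 - 1*(-24) = 12406/2025 + 24 = 61006/2025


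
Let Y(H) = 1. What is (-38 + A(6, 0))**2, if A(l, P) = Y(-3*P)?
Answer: 1369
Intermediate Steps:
A(l, P) = 1
(-38 + A(6, 0))**2 = (-38 + 1)**2 = (-37)**2 = 1369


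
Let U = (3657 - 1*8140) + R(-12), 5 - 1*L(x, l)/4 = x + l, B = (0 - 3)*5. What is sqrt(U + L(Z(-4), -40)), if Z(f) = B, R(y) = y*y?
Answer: I*sqrt(4099) ≈ 64.023*I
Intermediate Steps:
R(y) = y**2
B = -15 (B = -3*5 = -15)
Z(f) = -15
L(x, l) = 20 - 4*l - 4*x (L(x, l) = 20 - 4*(x + l) = 20 - 4*(l + x) = 20 + (-4*l - 4*x) = 20 - 4*l - 4*x)
U = -4339 (U = (3657 - 1*8140) + (-12)**2 = (3657 - 8140) + 144 = -4483 + 144 = -4339)
sqrt(U + L(Z(-4), -40)) = sqrt(-4339 + (20 - 4*(-40) - 4*(-15))) = sqrt(-4339 + (20 + 160 + 60)) = sqrt(-4339 + 240) = sqrt(-4099) = I*sqrt(4099)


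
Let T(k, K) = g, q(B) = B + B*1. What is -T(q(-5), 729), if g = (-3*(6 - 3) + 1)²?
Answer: -64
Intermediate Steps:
g = 64 (g = (-3*3 + 1)² = (-9 + 1)² = (-8)² = 64)
q(B) = 2*B (q(B) = B + B = 2*B)
T(k, K) = 64
-T(q(-5), 729) = -1*64 = -64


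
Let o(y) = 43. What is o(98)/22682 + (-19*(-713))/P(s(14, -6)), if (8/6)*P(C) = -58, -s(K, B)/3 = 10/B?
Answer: -614542367/1973334 ≈ -311.42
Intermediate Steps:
s(K, B) = -30/B
P(C) = -87/2 (P(C) = (¾)*(-58) = -87/2)
o(98)/22682 + (-19*(-713))/P(s(14, -6)) = 43/22682 + (-19*(-713))/(-87/2) = 43*(1/22682) + 13547*(-2/87) = 43/22682 - 27094/87 = -614542367/1973334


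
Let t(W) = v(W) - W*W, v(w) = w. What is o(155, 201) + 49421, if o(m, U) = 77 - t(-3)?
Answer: 49510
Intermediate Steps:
t(W) = W - W² (t(W) = W - W*W = W - W²)
o(m, U) = 89 (o(m, U) = 77 - (-3)*(1 - 1*(-3)) = 77 - (-3)*(1 + 3) = 77 - (-3)*4 = 77 - 1*(-12) = 77 + 12 = 89)
o(155, 201) + 49421 = 89 + 49421 = 49510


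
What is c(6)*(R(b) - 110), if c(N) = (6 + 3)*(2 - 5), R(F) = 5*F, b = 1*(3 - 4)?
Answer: 3105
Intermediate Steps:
b = -1 (b = 1*(-1) = -1)
c(N) = -27 (c(N) = 9*(-3) = -27)
c(6)*(R(b) - 110) = -27*(5*(-1) - 110) = -27*(-5 - 110) = -27*(-115) = 3105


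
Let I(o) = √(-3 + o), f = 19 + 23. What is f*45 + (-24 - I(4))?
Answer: 1865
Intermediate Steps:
f = 42
f*45 + (-24 - I(4)) = 42*45 + (-24 - √(-3 + 4)) = 1890 + (-24 - √1) = 1890 + (-24 - 1*1) = 1890 + (-24 - 1) = 1890 - 25 = 1865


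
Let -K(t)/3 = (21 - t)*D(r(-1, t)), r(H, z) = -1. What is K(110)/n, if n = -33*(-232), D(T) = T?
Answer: -89/2552 ≈ -0.034875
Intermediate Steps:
K(t) = 63 - 3*t (K(t) = -3*(21 - t)*(-1) = -3*(-21 + t) = 63 - 3*t)
n = 7656
K(110)/n = (63 - 3*110)/7656 = (63 - 330)*(1/7656) = -267*1/7656 = -89/2552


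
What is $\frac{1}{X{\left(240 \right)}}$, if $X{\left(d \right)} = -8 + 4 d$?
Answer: $\frac{1}{952} \approx 0.0010504$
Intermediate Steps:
$\frac{1}{X{\left(240 \right)}} = \frac{1}{-8 + 4 \cdot 240} = \frac{1}{-8 + 960} = \frac{1}{952}$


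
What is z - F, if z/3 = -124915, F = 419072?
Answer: -793817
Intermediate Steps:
z = -374745 (z = 3*(-124915) = -374745)
z - F = -374745 - 1*419072 = -374745 - 419072 = -793817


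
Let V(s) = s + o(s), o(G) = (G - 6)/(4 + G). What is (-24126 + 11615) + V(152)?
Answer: -963929/78 ≈ -12358.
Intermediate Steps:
o(G) = (-6 + G)/(4 + G)
V(s) = s + (-6 + s)/(4 + s)
(-24126 + 11615) + V(152) = (-24126 + 11615) + (-6 + 152 + 152*(4 + 152))/(4 + 152) = -12511 + (-6 + 152 + 152*156)/156 = -12511 + (-6 + 152 + 23712)/156 = -12511 + (1/156)*23858 = -12511 + 11929/78 = -963929/78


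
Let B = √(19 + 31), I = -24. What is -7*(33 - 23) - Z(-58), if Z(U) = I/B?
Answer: -70 + 12*√2/5 ≈ -66.606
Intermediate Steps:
B = 5*√2 (B = √50 = 5*√2 ≈ 7.0711)
Z(U) = -12*√2/5 (Z(U) = -24*√2/10 = -12*√2/5)
-7*(33 - 23) - Z(-58) = -7*(33 - 23) - (-12)*√2/5 = -7*10 + 12*√2/5 = -70 + 12*√2/5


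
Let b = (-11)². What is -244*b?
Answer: -29524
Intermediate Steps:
b = 121
-244*b = -244*121 = -29524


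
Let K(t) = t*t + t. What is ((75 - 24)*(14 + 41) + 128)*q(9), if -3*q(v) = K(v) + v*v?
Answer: -167181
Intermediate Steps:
K(t) = t + t**2 (K(t) = t**2 + t = t + t**2)
q(v) = -v**2/3 - v*(1 + v)/3 (q(v) = -(v*(1 + v) + v*v)/3 = -(v*(1 + v) + v**2)/3 = -(v**2 + v*(1 + v))/3 = -v**2/3 - v*(1 + v)/3)
((75 - 24)*(14 + 41) + 128)*q(9) = ((75 - 24)*(14 + 41) + 128)*((1/3)*9*(-1 - 2*9)) = (51*55 + 128)*((1/3)*9*(-1 - 18)) = (2805 + 128)*((1/3)*9*(-19)) = 2933*(-57) = -167181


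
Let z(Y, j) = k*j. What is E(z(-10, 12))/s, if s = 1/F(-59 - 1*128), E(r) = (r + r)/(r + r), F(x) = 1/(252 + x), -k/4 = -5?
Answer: 1/65 ≈ 0.015385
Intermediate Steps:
k = 20 (k = -4*(-5) = 20)
z(Y, j) = 20*j
E(r) = 1 (E(r) = (2*r)/((2*r)) = (2*r)*(1/(2*r)) = 1)
s = 65 (s = 1/(1/(252 + (-59 - 1*128))) = 1/(1/(252 + (-59 - 128))) = 1/(1/(252 - 187)) = 1/(1/65) = 65)
E(z(-10, 12))/s = 1/65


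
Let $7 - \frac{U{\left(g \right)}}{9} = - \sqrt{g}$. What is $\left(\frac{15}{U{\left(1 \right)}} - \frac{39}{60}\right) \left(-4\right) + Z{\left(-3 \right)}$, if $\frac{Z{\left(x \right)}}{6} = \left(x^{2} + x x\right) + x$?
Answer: $\frac{2753}{30} \approx 91.767$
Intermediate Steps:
$U{\left(g \right)} = 63 + 9 \sqrt{g}$ ($U{\left(g \right)} = 63 - 9 \left(- \sqrt{g}\right) = 63 + 9 \sqrt{g}$)
$Z{\left(x \right)} = 6 x + 12 x^{2}$ ($Z{\left(x \right)} = 6 \left(\left(x^{2} + x x\right) + x\right) = 6 \left(\left(x^{2} + x^{2}\right) + x\right) = 6 \left(2 x^{2} + x\right) = 6 \left(x + 2 x^{2}\right) = 6 x + 12 x^{2}$)
$\left(\frac{15}{U{\left(1 \right)}} - \frac{39}{60}\right) \left(-4\right) + Z{\left(-3 \right)} = \left(\frac{15}{63 + 9 \sqrt{1}} - \frac{39}{60}\right) \left(-4\right) + 6 \left(-3\right) \left(1 + 2 \left(-3\right)\right) = \left(\frac{15}{63 + 9 \cdot 1} - \frac{13}{20}\right) \left(-4\right) + 6 \left(-3\right) \left(1 - 6\right) = \left(\frac{15}{63 + 9} - \frac{13}{20}\right) \left(-4\right) + 6 \left(-3\right) \left(-5\right) = \left(\frac{15}{72} - \frac{13}{20}\right) \left(-4\right) + 90 = \left(15 \cdot \frac{1}{72} - \frac{13}{20}\right) \left(-4\right) + 90 = \left(\frac{5}{24} - \frac{13}{20}\right) \left(-4\right) + 90 = \left(- \frac{53}{120}\right) \left(-4\right) + 90 = \frac{53}{30} + 90 = \frac{2753}{30}$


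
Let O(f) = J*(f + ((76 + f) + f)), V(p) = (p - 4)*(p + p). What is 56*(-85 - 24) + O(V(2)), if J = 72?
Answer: -2360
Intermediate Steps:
V(p) = 2*p*(-4 + p) (V(p) = (-4 + p)*(2*p) = 2*p*(-4 + p))
O(f) = 5472 + 216*f (O(f) = 72*(f + ((76 + f) + f)) = 72*(f + (76 + 2*f)) = 72*(76 + 3*f) = 5472 + 216*f)
56*(-85 - 24) + O(V(2)) = 56*(-85 - 24) + (5472 + 216*(2*2*(-4 + 2))) = 56*(-109) + (5472 + 216*(2*2*(-2))) = -6104 + (5472 + 216*(-8)) = -6104 + (5472 - 1728) = -6104 + 3744 = -2360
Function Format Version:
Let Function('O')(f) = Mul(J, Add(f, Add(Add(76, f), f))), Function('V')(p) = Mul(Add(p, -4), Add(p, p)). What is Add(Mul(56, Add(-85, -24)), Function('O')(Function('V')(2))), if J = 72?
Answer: -2360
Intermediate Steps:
Function('V')(p) = Mul(2, p, Add(-4, p)) (Function('V')(p) = Mul(Add(-4, p), Mul(2, p)) = Mul(2, p, Add(-4, p)))
Function('O')(f) = Add(5472, Mul(216, f)) (Function('O')(f) = Mul(72, Add(f, Add(Add(76, f), f))) = Mul(72, Add(f, Add(76, Mul(2, f)))) = Mul(72, Add(76, Mul(3, f))) = Add(5472, Mul(216, f)))
Add(Mul(56, Add(-85, -24)), Function('O')(Function('V')(2))) = Add(Mul(56, Add(-85, -24)), Add(5472, Mul(216, Mul(2, 2, Add(-4, 2))))) = Add(Mul(56, -109), Add(5472, Mul(216, Mul(2, 2, -2)))) = Add(-6104, Add(5472, Mul(216, -8))) = Add(-6104, Add(5472, -1728)) = Add(-6104, 3744) = -2360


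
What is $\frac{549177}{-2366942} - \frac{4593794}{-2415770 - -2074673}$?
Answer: $\frac{10685921330779}{807356815374} \approx 13.236$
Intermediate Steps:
$\frac{549177}{-2366942} - \frac{4593794}{-2415770 - -2074673} = 549177 \left(- \frac{1}{2366942}\right) - \frac{4593794}{-2415770 + 2074673} = - \frac{549177}{2366942} - \frac{4593794}{-341097} = - \frac{549177}{2366942} - - \frac{4593794}{341097} = - \frac{549177}{2366942} + \frac{4593794}{341097} = \frac{10685921330779}{807356815374}$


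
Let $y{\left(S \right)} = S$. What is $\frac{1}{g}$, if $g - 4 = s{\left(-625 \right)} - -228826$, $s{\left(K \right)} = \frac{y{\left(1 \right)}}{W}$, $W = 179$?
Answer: $\frac{179}{40960571} \approx 4.3701 \cdot 10^{-6}$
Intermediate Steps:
$s{\left(K \right)} = \frac{1}{179}$ ($s{\left(K \right)} = 1 \cdot \frac{1}{179} = \frac{1}{179}$)
$g = \frac{40960571}{179}$ ($g = 4 + \left(\frac{1}{179} - -228826\right) = 4 + \left(\frac{1}{179} + 228826\right) = 4 + \frac{40959855}{179} = \frac{40960571}{179} \approx 2.2883 \cdot 10^{5}$)
$\frac{1}{g} = \frac{1}{\frac{40960571}{179}} = \frac{179}{40960571}$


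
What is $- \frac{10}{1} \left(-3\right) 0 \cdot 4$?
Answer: $0$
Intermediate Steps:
$- \frac{10}{1} \left(-3\right) 0 \cdot 4 = \left(-10\right) 1 \left(-3\right) 0 = \left(-10\right) \left(-3\right) 0 = 30 \cdot 0 = 0$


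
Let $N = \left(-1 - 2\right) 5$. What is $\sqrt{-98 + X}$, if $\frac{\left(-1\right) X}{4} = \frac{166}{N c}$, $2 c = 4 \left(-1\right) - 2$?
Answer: $\frac{i \sqrt{25370}}{15} \approx 10.619 i$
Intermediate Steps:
$c = -3$ ($c = \frac{4 \left(-1\right) - 2}{2} = \frac{-4 - 2}{2} = \frac{1}{2} \left(-6\right) = -3$)
$N = -15$ ($N = \left(-3\right) 5 = -15$)
$X = - \frac{664}{45}$ ($X = - 4 \frac{166}{\left(-15\right) \left(-3\right)} = - 4 \cdot \frac{166}{45} = - 4 \cdot 166 \cdot \frac{1}{45} = \left(-4\right) \frac{166}{45} = - \frac{664}{45} \approx -14.756$)
$\sqrt{-98 + X} = \sqrt{-98 - \frac{664}{45}} = \sqrt{- \frac{5074}{45}} = \frac{i \sqrt{25370}}{15}$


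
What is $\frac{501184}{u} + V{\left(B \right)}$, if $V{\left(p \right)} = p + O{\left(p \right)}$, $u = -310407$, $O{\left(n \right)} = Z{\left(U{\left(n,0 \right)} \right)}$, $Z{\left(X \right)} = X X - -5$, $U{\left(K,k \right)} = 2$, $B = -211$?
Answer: $- \frac{63203398}{310407} \approx -203.61$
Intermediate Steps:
$Z{\left(X \right)} = 5 + X^{2}$ ($Z{\left(X \right)} = X^{2} + 5 = 5 + X^{2}$)
$O{\left(n \right)} = 9$ ($O{\left(n \right)} = 5 + 2^{2} = 5 + 4 = 9$)
$V{\left(p \right)} = 9 + p$ ($V{\left(p \right)} = p + 9 = 9 + p$)
$\frac{501184}{u} + V{\left(B \right)} = \frac{501184}{-310407} + \left(9 - 211\right) = 501184 \left(- \frac{1}{310407}\right) - 202 = - \frac{501184}{310407} - 202 = - \frac{63203398}{310407}$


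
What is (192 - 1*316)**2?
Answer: 15376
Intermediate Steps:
(192 - 1*316)**2 = (192 - 316)**2 = (-124)**2 = 15376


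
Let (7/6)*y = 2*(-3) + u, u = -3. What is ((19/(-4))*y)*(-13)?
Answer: -6669/14 ≈ -476.36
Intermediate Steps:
y = -54/7 (y = 6*(2*(-3) - 3)/7 = 6*(-6 - 3)/7 = (6/7)*(-9) = -54/7 ≈ -7.7143)
((19/(-4))*y)*(-13) = ((19/(-4))*(-54/7))*(-13) = ((19*(-¼))*(-54/7))*(-13) = -19/4*(-54/7)*(-13) = (513/14)*(-13) = -6669/14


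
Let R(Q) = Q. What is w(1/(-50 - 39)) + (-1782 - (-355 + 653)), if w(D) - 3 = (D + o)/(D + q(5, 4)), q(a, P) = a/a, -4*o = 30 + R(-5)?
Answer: -733333/352 ≈ -2083.3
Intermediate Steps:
o = -25/4 (o = -(30 - 5)/4 = -¼*25 = -25/4 ≈ -6.2500)
q(a, P) = 1
w(D) = 3 + (-25/4 + D)/(1 + D) (w(D) = 3 + (D - 25/4)/(D + 1) = 3 + (-25/4 + D)/(1 + D))
w(1/(-50 - 39)) + (-1782 - (-355 + 653)) = (-13 + 16/(-50 - 39))/(4*(1 + 1/(-50 - 39))) + (-1782 - (-355 + 653)) = (-13 + 16/(-89))/(4*(1 + 1/(-89))) + (-1782 - 1*298) = (-13 + 16*(-1/89))/(4*(1 - 1/89)) + (-1782 - 298) = (-13 - 16/89)/(4*(88/89)) - 2080 = (¼)*(89/88)*(-1173/89) - 2080 = -1173/352 - 2080 = -733333/352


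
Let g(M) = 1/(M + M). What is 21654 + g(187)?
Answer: 8098597/374 ≈ 21654.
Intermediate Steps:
g(M) = 1/(2*M)
21654 + g(187) = 21654 + (½)/187 = 21654 + (½)*(1/187) = 21654 + 1/374 = 8098597/374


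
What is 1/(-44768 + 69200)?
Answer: 1/24432 ≈ 4.0930e-5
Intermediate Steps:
1/(-44768 + 69200) = 1/24432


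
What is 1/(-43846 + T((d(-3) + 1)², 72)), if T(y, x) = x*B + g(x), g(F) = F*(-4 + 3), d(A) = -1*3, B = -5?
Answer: -1/44278 ≈ -2.2585e-5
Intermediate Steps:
d(A) = -3
g(F) = -F (g(F) = F*(-1) = -F)
T(y, x) = -6*x (T(y, x) = x*(-5) - x = -5*x - x = -6*x)
1/(-43846 + T((d(-3) + 1)², 72)) = 1/(-43846 - 6*72) = 1/(-43846 - 432) = 1/(-44278) = -1/44278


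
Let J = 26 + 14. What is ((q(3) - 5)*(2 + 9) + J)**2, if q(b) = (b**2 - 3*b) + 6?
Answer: 2601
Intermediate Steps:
q(b) = 6 + b**2 - 3*b
J = 40
((q(3) - 5)*(2 + 9) + J)**2 = (((6 + 3**2 - 3*3) - 5)*(2 + 9) + 40)**2 = (((6 + 9 - 9) - 5)*11 + 40)**2 = ((6 - 5)*11 + 40)**2 = (1*11 + 40)**2 = (11 + 40)**2 = 51**2 = 2601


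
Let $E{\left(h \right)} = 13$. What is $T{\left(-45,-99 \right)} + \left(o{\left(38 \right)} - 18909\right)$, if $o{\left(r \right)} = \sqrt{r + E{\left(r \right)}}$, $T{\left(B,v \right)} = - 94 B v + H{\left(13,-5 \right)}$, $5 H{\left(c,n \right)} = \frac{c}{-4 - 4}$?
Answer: $- \frac{17507173}{40} + \sqrt{51} \approx -4.3767 \cdot 10^{5}$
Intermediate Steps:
$H{\left(c,n \right)} = - \frac{c}{40}$ ($H{\left(c,n \right)} = \frac{c \frac{1}{-4 - 4}}{5} = \frac{c \frac{1}{-8}}{5} = \frac{c \left(- \frac{1}{8}\right)}{5} = \frac{\left(- \frac{1}{8}\right) c}{5} = - \frac{c}{40}$)
$T{\left(B,v \right)} = - \frac{13}{40} - 94 B v$ ($T{\left(B,v \right)} = - 94 B v - \frac{13}{40} = - \frac{13}{40} - 94 B v$)
$o{\left(r \right)} = \sqrt{13 + r}$ ($o{\left(r \right)} = \sqrt{r + 13} = \sqrt{13 + r}$)
$T{\left(-45,-99 \right)} + \left(o{\left(38 \right)} - 18909\right) = \left(- \frac{13}{40} - \left(-4230\right) \left(-99\right)\right) + \left(\sqrt{13 + 38} - 18909\right) = \left(- \frac{13}{40} - 418770\right) - \left(18909 - \sqrt{51}\right) = - \frac{16750813}{40} - \left(18909 - \sqrt{51}\right) = - \frac{17507173}{40} + \sqrt{51}$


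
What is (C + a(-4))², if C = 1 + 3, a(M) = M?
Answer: 0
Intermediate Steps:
C = 4
(C + a(-4))² = (4 - 4)² = 0² = 0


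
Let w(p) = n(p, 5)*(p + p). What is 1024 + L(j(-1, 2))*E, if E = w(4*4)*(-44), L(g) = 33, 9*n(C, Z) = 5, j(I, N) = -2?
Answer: -74368/3 ≈ -24789.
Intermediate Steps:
n(C, Z) = 5/9 (n(C, Z) = (1/9)*5 = 5/9)
w(p) = 10*p/9 (w(p) = 5*(p + p)/9 = 5*(2*p)/9 = 10*p/9)
E = -7040/9 (E = (10*(4*4)/9)*(-44) = ((10/9)*16)*(-44) = (160/9)*(-44) = -7040/9 ≈ -782.22)
1024 + L(j(-1, 2))*E = 1024 + 33*(-7040/9) = 1024 - 77440/3 = -74368/3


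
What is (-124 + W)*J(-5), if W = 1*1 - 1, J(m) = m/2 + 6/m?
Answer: 2294/5 ≈ 458.80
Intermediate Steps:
J(m) = m/2 + 6/m (J(m) = m*(½) + 6/m = m/2 + 6/m)
W = 0 (W = 1 - 1 = 0)
(-124 + W)*J(-5) = (-124 + 0)*((½)*(-5) + 6/(-5)) = -124*(-5/2 + 6*(-⅕)) = -124*(-5/2 - 6/5) = -124*(-37/10) = 2294/5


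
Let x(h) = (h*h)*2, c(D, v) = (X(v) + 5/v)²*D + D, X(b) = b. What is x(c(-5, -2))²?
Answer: 32625390625/64 ≈ 5.0977e+8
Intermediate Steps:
c(D, v) = D + D*(v + 5/v)² (c(D, v) = (v + 5/v)²*D + D = D*(v + 5/v)² + D = D + D*(v + 5/v)²)
x(h) = 2*h² (x(h) = h²*2 = 2*h²)
x(c(-5, -2))² = (2*(-5 - 5*(5 + (-2)²)²/(-2)²)²)² = (2*(-5 - 5*¼*(5 + 4)²)²)² = (2*(-5 - 5*¼*9²)²)² = (2*(-5 - 5*¼*81)²)² = (2*(-5 - 405/4)²)² = (2*(-425/4)²)² = (2*(180625/16))² = (180625/8)² = 32625390625/64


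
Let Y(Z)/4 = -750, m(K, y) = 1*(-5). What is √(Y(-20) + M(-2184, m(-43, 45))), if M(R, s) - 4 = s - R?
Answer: I*√817 ≈ 28.583*I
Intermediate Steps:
m(K, y) = -5
Y(Z) = -3000 (Y(Z) = 4*(-750) = -3000)
M(R, s) = 4 + s - R (M(R, s) = 4 + (s - R) = 4 + s - R)
√(Y(-20) + M(-2184, m(-43, 45))) = √(-3000 + (4 - 5 - 1*(-2184))) = √(-3000 + (4 - 5 + 2184)) = √(-3000 + 2183) = √(-817) = I*√817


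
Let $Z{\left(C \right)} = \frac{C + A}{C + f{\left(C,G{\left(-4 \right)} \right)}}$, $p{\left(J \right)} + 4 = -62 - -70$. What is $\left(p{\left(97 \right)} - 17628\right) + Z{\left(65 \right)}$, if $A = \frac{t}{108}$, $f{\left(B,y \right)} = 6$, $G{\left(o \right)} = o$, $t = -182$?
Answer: $- \frac{67566997}{3834} \approx -17623.0$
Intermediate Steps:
$p{\left(J \right)} = 4$ ($p{\left(J \right)} = -4 - -8 = -4 + \left(-62 + 70\right) = -4 + 8 = 4$)
$A = - \frac{91}{54}$ ($A = - \frac{182}{108} = \left(-182\right) \frac{1}{108} = - \frac{91}{54} \approx -1.6852$)
$Z{\left(C \right)} = \frac{- \frac{91}{54} + C}{6 + C}$ ($Z{\left(C \right)} = \frac{C - \frac{91}{54}}{C + 6} = \frac{- \frac{91}{54} + C}{6 + C}$)
$\left(p{\left(97 \right)} - 17628\right) + Z{\left(65 \right)} = \left(4 - 17628\right) + \frac{- \frac{91}{54} + 65}{6 + 65} = -17624 + \frac{1}{71} \cdot \frac{3419}{54} = -17624 + \frac{3419}{3834} = - \frac{67566997}{3834}$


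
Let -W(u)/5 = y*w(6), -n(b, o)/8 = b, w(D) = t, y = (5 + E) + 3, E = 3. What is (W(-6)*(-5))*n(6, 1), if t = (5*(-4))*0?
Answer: 0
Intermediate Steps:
y = 11 (y = (5 + 3) + 3 = 8 + 3 = 11)
t = 0 (t = -20*0 = 0)
w(D) = 0
n(b, o) = -8*b
W(u) = 0 (W(u) = -55*0 = -5*0 = 0)
(W(-6)*(-5))*n(6, 1) = (0*(-5))*(-8*6) = 0*(-48) = 0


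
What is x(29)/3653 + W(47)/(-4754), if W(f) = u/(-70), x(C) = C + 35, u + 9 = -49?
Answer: 10543023/607822670 ≈ 0.017346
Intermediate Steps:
u = -58 (u = -9 - 49 = -58)
x(C) = 35 + C
W(f) = 29/35 (W(f) = -58/(-70) = -58*(-1/70) = 29/35)
x(29)/3653 + W(47)/(-4754) = (35 + 29)/3653 + (29/35)/(-4754) = 64*(1/3653) + (29/35)*(-1/4754) = 64/3653 - 29/166390 = 10543023/607822670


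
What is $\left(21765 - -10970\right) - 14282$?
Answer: $18453$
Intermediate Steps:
$\left(21765 - -10970\right) - 14282 = \left(21765 + \left(-1428 + 12398\right)\right) - 14282 = \left(21765 + 10970\right) - 14282 = 32735 - 14282 = 18453$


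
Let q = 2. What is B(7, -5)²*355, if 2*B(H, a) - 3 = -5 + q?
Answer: 0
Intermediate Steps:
B(H, a) = 0 (B(H, a) = 3/2 + (-5 + 2)/2 = 3/2 + (½)*(-3) = 3/2 - 3/2 = 0)
B(7, -5)²*355 = 0²*355 = 0*355 = 0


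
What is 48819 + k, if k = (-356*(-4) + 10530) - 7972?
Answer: 52801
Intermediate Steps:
k = 3982 (k = (1424 + 10530) - 7972 = 11954 - 7972 = 3982)
48819 + k = 48819 + 3982 = 52801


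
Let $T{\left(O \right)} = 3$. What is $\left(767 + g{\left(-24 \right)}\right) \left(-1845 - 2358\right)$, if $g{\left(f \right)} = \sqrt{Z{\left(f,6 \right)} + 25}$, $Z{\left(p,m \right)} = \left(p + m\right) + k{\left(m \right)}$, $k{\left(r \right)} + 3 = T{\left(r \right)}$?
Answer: $-3223701 - 4203 \sqrt{7} \approx -3.2348 \cdot 10^{6}$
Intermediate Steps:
$k{\left(r \right)} = 0$ ($k{\left(r \right)} = -3 + 3 = 0$)
$Z{\left(p,m \right)} = m + p$ ($Z{\left(p,m \right)} = \left(p + m\right) + 0 = \left(m + p\right) + 0 = m + p$)
$g{\left(f \right)} = \sqrt{31 + f}$ ($g{\left(f \right)} = \sqrt{\left(6 + f\right) + 25} = \sqrt{31 + f}$)
$\left(767 + g{\left(-24 \right)}\right) \left(-1845 - 2358\right) = \left(767 + \sqrt{31 - 24}\right) \left(-1845 - 2358\right) = \left(767 + \sqrt{7}\right) \left(-4203\right) = -3223701 - 4203 \sqrt{7}$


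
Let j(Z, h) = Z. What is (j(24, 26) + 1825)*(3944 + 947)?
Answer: 9043459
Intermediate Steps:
(j(24, 26) + 1825)*(3944 + 947) = (24 + 1825)*(3944 + 947) = 1849*4891 = 9043459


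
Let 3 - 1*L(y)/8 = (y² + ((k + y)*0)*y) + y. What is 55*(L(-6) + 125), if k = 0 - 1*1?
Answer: -5005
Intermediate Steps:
k = -1 (k = 0 - 1 = -1)
L(y) = 24 - 8*y - 8*y² (L(y) = 24 - 8*((y² + ((-1 + y)*0)*y) + y) = 24 - 8*((y² + 0*y) + y) = 24 - 8*((y² + 0) + y) = 24 - 8*(y² + y) = 24 - 8*(y + y²) = 24 + (-8*y - 8*y²) = 24 - 8*y - 8*y²)
55*(L(-6) + 125) = 55*((24 - 8*(-6) - 8*(-6)²) + 125) = 55*((24 + 48 - 8*36) + 125) = 55*((24 + 48 - 288) + 125) = 55*(-216 + 125) = 55*(-91) = -5005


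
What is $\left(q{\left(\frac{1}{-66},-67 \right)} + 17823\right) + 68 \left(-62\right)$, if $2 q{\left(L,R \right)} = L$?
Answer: $\frac{1796123}{132} \approx 13607.0$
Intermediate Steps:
$q{\left(L,R \right)} = \frac{L}{2}$
$\left(q{\left(\frac{1}{-66},-67 \right)} + 17823\right) + 68 \left(-62\right) = \left(\frac{1}{2 \left(-66\right)} + 17823\right) + 68 \left(-62\right) = \left(\frac{1}{2} \left(- \frac{1}{66}\right) + 17823\right) - 4216 = \left(- \frac{1}{132} + 17823\right) - 4216 = \frac{2352635}{132} - 4216 = \frac{1796123}{132}$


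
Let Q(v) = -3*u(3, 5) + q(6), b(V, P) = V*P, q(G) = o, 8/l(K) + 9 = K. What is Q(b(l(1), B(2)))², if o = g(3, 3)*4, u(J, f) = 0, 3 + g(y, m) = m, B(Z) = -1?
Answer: 0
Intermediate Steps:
g(y, m) = -3 + m
o = 0 (o = (-3 + 3)*4 = 0*4 = 0)
l(K) = 8/(-9 + K)
q(G) = 0
b(V, P) = P*V
Q(v) = 0 (Q(v) = -3*0 + 0 = 0 + 0 = 0)
Q(b(l(1), B(2)))² = 0² = 0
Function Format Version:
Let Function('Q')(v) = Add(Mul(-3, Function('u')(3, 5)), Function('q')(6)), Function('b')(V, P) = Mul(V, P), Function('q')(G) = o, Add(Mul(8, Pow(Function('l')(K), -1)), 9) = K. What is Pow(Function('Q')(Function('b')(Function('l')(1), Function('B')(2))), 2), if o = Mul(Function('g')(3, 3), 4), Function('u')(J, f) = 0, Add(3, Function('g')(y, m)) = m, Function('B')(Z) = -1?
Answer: 0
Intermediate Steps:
Function('g')(y, m) = Add(-3, m)
o = 0 (o = Mul(Add(-3, 3), 4) = Mul(0, 4) = 0)
Function('l')(K) = Mul(8, Pow(Add(-9, K), -1))
Function('q')(G) = 0
Function('b')(V, P) = Mul(P, V)
Function('Q')(v) = 0 (Function('Q')(v) = Add(Mul(-3, 0), 0) = Add(0, 0) = 0)
Pow(Function('Q')(Function('b')(Function('l')(1), Function('B')(2))), 2) = Pow(0, 2) = 0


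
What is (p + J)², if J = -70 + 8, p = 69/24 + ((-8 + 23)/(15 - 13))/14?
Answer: 10764961/3136 ≈ 3432.7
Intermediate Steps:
p = 191/56 (p = 69*(1/24) + (15/2)*(1/14) = 23/8 + (15*(½))*(1/14) = 23/8 + (15/2)*(1/14) = 23/8 + 15/28 = 191/56 ≈ 3.4107)
J = -62
(p + J)² = (191/56 - 62)² = (-3281/56)² = 10764961/3136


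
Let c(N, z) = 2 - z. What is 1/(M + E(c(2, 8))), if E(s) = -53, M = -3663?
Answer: -1/3716 ≈ -0.00026911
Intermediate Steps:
1/(M + E(c(2, 8))) = 1/(-3663 - 53) = 1/(-3716) = -1/3716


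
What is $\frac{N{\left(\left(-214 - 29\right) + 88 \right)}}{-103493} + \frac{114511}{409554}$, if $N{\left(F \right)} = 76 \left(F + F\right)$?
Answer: $\frac{3033749}{5980806} \approx 0.50725$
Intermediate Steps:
$N{\left(F \right)} = 152 F$ ($N{\left(F \right)} = 76 \cdot 2 F = 152 F$)
$\frac{N{\left(\left(-214 - 29\right) + 88 \right)}}{-103493} + \frac{114511}{409554} = \frac{152 \left(\left(-214 - 29\right) + 88\right)}{-103493} + \frac{114511}{409554} = 152 \left(-243 + 88\right) \left(- \frac{1}{103493}\right) + 114511 \cdot \frac{1}{409554} = 152 \left(-155\right) \left(- \frac{1}{103493}\right) + \frac{307}{1098} = \left(-23560\right) \left(- \frac{1}{103493}\right) + \frac{307}{1098} = \frac{1240}{5447} + \frac{307}{1098} = \frac{3033749}{5980806}$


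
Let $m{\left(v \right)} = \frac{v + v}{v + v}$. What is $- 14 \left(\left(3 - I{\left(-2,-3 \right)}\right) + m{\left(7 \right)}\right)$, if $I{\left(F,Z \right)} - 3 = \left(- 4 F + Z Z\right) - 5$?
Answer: $154$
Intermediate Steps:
$m{\left(v \right)} = 1$ ($m{\left(v \right)} = \frac{2 v}{2 v} = 2 v \frac{1}{2 v} = 1$)
$I{\left(F,Z \right)} = -2 + Z^{2} - 4 F$ ($I{\left(F,Z \right)} = 3 - \left(5 + 4 F - Z Z\right) = 3 - \left(5 - Z^{2} + 4 F\right) = -2 + Z^{2} - 4 F$)
$- 14 \left(\left(3 - I{\left(-2,-3 \right)}\right) + m{\left(7 \right)}\right) = - 14 \left(\left(3 - \left(-2 + \left(-3\right)^{2} - -8\right)\right) + 1\right) = - 14 \left(\left(3 - \left(-2 + 9 + 8\right)\right) + 1\right) = - 14 \left(\left(3 - 15\right) + 1\right) = - 14 \left(-12 + 1\right) = \left(-14\right) \left(-11\right) = 154$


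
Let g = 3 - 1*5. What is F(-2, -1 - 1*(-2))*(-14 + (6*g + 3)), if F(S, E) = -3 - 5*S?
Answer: -161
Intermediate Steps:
g = -2 (g = 3 - 5 = -2)
F(-2, -1 - 1*(-2))*(-14 + (6*g + 3)) = (-3 - 5*(-2))*(-14 + (6*(-2) + 3)) = (-3 + 10)*(-14 + (-12 + 3)) = 7*(-14 - 9) = 7*(-23) = -161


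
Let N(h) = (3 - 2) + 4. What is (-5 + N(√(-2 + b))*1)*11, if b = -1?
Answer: 0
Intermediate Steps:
N(h) = 5 (N(h) = 1 + 4 = 5)
(-5 + N(√(-2 + b))*1)*11 = (-5 + 5*1)*11 = (-5 + 5)*11 = 0*11 = 0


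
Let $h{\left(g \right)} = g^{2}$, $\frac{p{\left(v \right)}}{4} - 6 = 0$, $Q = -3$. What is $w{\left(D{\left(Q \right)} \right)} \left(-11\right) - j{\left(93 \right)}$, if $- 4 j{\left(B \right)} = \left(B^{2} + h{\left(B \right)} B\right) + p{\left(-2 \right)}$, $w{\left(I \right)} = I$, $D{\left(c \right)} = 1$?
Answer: $\frac{406493}{2} \approx 2.0325 \cdot 10^{5}$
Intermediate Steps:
$p{\left(v \right)} = 24$ ($p{\left(v \right)} = 24 + 4 \cdot 0 = 24 + 0 = 24$)
$j{\left(B \right)} = -6 - \frac{B^{2}}{4} - \frac{B^{3}}{4}$ ($j{\left(B \right)} = - \frac{\left(B^{2} + B^{2} B\right) + 24}{4} = - \frac{\left(B^{2} + B^{3}\right) + 24}{4} = - \frac{24 + B^{2} + B^{3}}{4} = -6 - \frac{B^{2}}{4} - \frac{B^{3}}{4}$)
$w{\left(D{\left(Q \right)} \right)} \left(-11\right) - j{\left(93 \right)} = 1 \left(-11\right) - \left(-6 - \frac{93^{2}}{4} - \frac{93^{3}}{4}\right) = -11 - \left(-6 - \frac{8649}{4} - \frac{804357}{4}\right) = -11 - - \frac{406515}{2} = -11 + \frac{406515}{2} = \frac{406493}{2}$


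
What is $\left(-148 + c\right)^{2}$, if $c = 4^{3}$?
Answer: $7056$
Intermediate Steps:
$c = 64$
$\left(-148 + c\right)^{2} = \left(-148 + 64\right)^{2} = \left(-84\right)^{2} = 7056$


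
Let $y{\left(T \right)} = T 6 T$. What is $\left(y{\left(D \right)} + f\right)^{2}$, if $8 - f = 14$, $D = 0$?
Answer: $36$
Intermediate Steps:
$f = -6$ ($f = 8 - 14 = -6$)
$y{\left(T \right)} = 6 T^{2}$ ($y{\left(T \right)} = 6 T T = 6 T^{2}$)
$\left(y{\left(D \right)} + f\right)^{2} = \left(6 \cdot 0^{2} - 6\right)^{2} = \left(6 \cdot 0 - 6\right)^{2} = \left(0 - 6\right)^{2} = \left(-6\right)^{2} = 36$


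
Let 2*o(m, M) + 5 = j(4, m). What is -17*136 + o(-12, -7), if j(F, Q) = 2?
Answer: -4627/2 ≈ -2313.5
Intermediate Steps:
o(m, M) = -3/2 (o(m, M) = -5/2 + (½)*2 = -5/2 + 1 = -3/2)
-17*136 + o(-12, -7) = -17*136 - 3/2 = -2312 - 3/2 = -4627/2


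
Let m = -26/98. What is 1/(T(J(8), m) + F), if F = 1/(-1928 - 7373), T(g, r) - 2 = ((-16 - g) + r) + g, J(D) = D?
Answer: -455749/6501448 ≈ -0.070100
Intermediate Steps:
m = -13/49 (m = -26*1/98 = -13/49 ≈ -0.26531)
T(g, r) = -14 + r (T(g, r) = 2 + (((-16 - g) + r) + g) = 2 + ((-16 + r - g) + g) = 2 + (-16 + r) = -14 + r)
F = -1/9301 (F = 1/(-9301) = -1/9301 ≈ -0.00010752)
1/(T(J(8), m) + F) = 1/((-14 - 13/49) - 1/9301) = 1/(-699/49 - 1/9301) = 1/(-6501448/455749) = -455749/6501448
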